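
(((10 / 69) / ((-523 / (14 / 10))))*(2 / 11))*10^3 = -28000 / 396957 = -0.07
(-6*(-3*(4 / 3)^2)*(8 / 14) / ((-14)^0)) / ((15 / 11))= 13.41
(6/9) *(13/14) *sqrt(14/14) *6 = 26/7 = 3.71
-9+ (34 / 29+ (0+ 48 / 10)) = -439 / 145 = -3.03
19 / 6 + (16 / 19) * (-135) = -12599 / 114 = -110.52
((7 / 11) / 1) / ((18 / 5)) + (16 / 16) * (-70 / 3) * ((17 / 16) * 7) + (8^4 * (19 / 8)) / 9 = 718759 / 792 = 907.52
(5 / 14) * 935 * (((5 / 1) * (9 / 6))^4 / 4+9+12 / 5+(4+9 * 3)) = 35622565 / 128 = 278301.29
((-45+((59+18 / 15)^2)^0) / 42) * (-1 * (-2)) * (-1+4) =-44 / 7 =-6.29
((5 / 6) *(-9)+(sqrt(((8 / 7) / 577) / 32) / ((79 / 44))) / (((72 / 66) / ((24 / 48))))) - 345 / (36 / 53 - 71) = -19335 / 7454+121 *sqrt(4039) / 3828972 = -2.59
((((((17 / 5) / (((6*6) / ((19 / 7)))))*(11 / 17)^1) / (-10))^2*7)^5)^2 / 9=25288654453079108622738635968292454605624884801 / 324095507958357005845289689845596160000000000000000000000000000000000000000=0.00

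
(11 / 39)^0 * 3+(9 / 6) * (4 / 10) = 18 / 5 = 3.60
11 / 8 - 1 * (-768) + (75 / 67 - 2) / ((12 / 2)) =1236919 / 1608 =769.23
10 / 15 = 2 / 3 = 0.67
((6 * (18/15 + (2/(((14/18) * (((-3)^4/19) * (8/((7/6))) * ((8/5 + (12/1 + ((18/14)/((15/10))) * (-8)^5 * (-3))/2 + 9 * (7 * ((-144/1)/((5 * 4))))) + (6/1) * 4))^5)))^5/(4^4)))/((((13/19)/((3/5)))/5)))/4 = 367238492543117299879773335167236764350211739044770375608740896100743867561424565856884074732006423390433335131304540892144382759980517833511289656037772400530499249525341205582407329995680702434629197446437432420351931376347/46531193012285817723558024923723956496615522491052776636585103794441230782636640898045740463119722261945744217416754693936422766859129939918584459342017825599505922718927494401609947270564688102506585264653127741069653442560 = 7.89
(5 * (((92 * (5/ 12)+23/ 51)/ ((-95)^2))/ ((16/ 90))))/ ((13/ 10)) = 14835/ 159562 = 0.09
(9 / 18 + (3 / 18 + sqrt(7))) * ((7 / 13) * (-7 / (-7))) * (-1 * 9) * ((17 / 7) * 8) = -311.88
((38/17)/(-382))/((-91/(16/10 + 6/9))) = 38/260715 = 0.00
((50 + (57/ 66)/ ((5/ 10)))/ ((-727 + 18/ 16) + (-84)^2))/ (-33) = -8/ 32307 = -0.00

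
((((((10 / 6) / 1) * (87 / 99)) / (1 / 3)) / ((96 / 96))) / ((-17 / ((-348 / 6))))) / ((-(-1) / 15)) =42050 / 187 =224.87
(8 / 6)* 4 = 16 / 3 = 5.33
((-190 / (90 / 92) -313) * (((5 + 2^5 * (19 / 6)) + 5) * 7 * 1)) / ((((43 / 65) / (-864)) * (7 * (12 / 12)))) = 3171396800 / 43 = 73753413.95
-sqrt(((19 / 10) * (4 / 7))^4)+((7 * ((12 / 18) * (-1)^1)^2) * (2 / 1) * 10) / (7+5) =132512 / 33075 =4.01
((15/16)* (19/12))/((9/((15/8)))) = 475/1536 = 0.31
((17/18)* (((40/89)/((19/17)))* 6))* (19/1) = 11560/267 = 43.30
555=555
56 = 56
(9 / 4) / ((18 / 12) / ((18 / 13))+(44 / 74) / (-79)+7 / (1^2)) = 78921 / 283267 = 0.28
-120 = -120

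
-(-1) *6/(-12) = -1/2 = -0.50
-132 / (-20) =33 / 5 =6.60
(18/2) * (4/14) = 18/7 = 2.57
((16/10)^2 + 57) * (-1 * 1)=-1489/25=-59.56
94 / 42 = 47 / 21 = 2.24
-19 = -19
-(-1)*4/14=2/7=0.29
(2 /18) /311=1 /2799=0.00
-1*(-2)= 2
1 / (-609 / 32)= -32 / 609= -0.05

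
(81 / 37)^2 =6561 / 1369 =4.79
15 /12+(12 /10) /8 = 7 /5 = 1.40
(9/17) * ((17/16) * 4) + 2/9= 89/36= 2.47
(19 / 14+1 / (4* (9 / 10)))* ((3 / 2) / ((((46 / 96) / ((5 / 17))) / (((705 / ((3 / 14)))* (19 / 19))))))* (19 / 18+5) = 105533800 / 3519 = 29989.71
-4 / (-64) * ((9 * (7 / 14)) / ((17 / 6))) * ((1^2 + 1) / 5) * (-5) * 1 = -0.20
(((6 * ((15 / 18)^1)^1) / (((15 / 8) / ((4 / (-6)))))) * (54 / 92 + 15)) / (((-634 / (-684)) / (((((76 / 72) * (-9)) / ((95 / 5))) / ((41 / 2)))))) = 217968 / 298931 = 0.73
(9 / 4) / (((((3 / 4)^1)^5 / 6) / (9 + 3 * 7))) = 1706.67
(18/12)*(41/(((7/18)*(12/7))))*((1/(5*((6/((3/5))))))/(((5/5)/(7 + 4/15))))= 13.41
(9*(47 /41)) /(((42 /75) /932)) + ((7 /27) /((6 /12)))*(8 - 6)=133062686 /7749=17171.59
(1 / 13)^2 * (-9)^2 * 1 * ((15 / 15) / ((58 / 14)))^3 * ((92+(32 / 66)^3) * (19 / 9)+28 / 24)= 43405304411 / 32916223626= 1.32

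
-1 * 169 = -169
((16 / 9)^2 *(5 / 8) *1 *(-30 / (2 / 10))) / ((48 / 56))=-28000 / 81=-345.68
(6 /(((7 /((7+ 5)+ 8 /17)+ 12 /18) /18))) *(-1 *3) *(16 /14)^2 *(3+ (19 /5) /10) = -1114394112 /956725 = -1164.80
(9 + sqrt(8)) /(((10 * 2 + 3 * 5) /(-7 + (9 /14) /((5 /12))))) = -1719 /1225 - 382 * sqrt(2) /1225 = -1.84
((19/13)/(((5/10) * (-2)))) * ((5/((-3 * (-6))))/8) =-95/1872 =-0.05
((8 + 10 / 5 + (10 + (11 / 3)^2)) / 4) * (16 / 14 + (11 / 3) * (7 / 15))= 38657 / 1620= 23.86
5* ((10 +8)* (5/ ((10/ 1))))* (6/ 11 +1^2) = 69.55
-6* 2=-12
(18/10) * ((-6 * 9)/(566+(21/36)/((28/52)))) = -5832/34025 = -0.17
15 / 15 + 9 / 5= 14 / 5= 2.80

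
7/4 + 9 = 43/4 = 10.75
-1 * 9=-9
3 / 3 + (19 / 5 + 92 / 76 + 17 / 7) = 5612 / 665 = 8.44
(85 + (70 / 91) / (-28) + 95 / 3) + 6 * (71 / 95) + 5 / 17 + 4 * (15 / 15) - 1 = 109710127 / 881790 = 124.42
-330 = -330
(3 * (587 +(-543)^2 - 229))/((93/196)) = 1866470.06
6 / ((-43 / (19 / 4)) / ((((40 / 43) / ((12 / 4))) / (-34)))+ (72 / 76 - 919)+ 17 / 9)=5130 / 65371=0.08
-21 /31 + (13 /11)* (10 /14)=398 /2387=0.17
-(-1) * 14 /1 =14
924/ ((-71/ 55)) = -50820/ 71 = -715.77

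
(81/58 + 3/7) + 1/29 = 755/406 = 1.86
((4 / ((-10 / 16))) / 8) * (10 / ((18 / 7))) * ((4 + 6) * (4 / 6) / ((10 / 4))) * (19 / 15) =-10.51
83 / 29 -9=-178 / 29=-6.14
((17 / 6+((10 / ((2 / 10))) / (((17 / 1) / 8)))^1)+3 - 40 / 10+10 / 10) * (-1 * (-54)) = 24201 / 17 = 1423.59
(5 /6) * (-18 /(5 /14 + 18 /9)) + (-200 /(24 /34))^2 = 80271.41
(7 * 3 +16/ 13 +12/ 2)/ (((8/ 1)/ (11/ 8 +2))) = 9909/ 832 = 11.91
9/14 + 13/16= 163/112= 1.46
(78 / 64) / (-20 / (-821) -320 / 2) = -10673 / 1400960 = -0.01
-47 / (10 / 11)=-51.70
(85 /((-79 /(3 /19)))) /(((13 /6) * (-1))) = 1530 /19513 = 0.08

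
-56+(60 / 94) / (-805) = -423758 / 7567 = -56.00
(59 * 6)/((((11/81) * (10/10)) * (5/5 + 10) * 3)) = 9558/121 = 78.99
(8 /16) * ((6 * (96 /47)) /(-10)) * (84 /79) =-12096 /18565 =-0.65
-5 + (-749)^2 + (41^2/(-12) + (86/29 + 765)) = 195445111/348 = 561623.88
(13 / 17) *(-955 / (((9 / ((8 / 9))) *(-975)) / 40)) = 12224 / 4131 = 2.96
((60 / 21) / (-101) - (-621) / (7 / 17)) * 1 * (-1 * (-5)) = 5331185 / 707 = 7540.57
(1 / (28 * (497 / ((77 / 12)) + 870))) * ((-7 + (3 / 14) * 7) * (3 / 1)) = -121 / 194544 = -0.00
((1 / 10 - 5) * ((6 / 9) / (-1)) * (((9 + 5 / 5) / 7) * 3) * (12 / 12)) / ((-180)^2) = 7 / 16200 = 0.00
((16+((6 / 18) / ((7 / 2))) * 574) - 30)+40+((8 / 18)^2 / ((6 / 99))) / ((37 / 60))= 28622 / 333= 85.95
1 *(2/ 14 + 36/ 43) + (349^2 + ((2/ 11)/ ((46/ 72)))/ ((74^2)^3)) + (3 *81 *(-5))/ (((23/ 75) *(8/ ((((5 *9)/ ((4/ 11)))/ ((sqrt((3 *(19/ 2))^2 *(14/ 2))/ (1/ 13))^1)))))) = 190388931532057913845/ 1563102105796616 - 15035625 *sqrt(7)/ 636272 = 121739.46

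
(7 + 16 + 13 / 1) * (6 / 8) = 27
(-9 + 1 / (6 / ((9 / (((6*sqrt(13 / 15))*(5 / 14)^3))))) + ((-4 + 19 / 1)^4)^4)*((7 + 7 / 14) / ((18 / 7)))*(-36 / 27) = -25543810272216796840 - 4802*sqrt(195) / 2925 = -25543810272216796862.93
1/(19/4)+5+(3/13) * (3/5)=6606/1235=5.35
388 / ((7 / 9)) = 3492 / 7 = 498.86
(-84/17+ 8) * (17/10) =26/5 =5.20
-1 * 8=-8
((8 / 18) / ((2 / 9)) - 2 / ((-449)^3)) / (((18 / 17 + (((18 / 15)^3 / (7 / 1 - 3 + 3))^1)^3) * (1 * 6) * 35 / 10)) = 5454441699218750 / 61502099518386451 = 0.09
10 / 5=2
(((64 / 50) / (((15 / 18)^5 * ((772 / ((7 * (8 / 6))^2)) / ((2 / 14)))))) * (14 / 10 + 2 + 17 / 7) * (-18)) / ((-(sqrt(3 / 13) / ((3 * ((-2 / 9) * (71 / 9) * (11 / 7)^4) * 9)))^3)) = -195227376598387538776031232 * sqrt(39) / 1043503292887890625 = -1168366774.11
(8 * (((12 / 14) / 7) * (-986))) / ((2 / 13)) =-307632 / 49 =-6278.20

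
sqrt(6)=2.45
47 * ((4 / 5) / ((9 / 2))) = 376 / 45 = 8.36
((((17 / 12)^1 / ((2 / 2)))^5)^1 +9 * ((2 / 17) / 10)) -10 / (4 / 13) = -564471067 / 21150720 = -26.69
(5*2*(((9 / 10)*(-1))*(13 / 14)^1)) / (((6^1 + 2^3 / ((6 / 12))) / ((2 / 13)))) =-9 / 154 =-0.06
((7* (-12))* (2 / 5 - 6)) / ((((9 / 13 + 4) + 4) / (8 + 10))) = 550368 / 565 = 974.10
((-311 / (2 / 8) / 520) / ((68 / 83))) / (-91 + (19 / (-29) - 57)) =748577 / 38109240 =0.02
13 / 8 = 1.62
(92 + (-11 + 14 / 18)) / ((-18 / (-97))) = 35696 / 81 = 440.69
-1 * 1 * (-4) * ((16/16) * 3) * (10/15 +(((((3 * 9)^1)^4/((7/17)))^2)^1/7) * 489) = 478958694300379556/343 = 1396381032945712.99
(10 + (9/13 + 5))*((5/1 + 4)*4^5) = 1880064/13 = 144620.31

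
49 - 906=-857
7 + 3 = 10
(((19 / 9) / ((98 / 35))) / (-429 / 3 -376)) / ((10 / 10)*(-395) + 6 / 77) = 1045 / 284080878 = 0.00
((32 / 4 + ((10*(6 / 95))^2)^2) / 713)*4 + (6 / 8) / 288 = 1726153817 / 35680847232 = 0.05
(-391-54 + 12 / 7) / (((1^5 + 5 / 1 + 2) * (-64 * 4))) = 3103 / 14336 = 0.22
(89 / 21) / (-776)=-89 / 16296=-0.01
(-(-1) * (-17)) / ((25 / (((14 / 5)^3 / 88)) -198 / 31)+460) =-180761 / 5888891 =-0.03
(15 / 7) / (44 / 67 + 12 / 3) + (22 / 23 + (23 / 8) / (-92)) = 1.39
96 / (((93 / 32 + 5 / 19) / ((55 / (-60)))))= -53504 / 1927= -27.77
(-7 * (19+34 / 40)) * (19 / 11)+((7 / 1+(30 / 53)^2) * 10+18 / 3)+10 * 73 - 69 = 309113251 / 617980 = 500.20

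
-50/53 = -0.94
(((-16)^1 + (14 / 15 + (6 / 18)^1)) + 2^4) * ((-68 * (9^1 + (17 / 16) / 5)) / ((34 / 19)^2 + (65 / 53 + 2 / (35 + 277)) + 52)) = -59210187179 / 4211109425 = -14.06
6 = 6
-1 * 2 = -2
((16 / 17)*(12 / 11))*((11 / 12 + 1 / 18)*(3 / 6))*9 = 840 / 187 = 4.49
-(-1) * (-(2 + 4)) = -6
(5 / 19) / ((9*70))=1 / 2394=0.00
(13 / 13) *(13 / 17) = 13 / 17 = 0.76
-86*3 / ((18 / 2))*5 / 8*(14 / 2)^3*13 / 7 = -136955 / 12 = -11412.92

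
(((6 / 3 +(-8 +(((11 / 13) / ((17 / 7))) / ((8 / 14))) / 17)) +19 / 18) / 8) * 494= -12614005 / 41616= -303.10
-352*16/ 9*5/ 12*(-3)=782.22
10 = 10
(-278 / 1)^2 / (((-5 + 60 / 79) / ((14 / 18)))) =-42738052 / 3015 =-14175.14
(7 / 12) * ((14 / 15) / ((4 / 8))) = 49 / 45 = 1.09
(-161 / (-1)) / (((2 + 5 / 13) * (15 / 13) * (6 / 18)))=175.54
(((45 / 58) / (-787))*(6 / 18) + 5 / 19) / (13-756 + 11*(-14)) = -227945 / 777944778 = -0.00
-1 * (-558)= 558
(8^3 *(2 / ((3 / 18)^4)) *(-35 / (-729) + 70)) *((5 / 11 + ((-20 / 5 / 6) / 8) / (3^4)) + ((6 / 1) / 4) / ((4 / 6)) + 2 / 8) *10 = 66051343769600 / 24057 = 2745618479.84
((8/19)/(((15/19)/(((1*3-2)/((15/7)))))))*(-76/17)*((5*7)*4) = -119168/765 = -155.78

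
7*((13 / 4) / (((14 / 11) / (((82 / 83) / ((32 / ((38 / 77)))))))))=0.27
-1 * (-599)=599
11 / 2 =5.50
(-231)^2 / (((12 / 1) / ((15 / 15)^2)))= 4446.75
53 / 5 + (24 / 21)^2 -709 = -170788 / 245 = -697.09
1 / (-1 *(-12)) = 1 / 12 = 0.08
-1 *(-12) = 12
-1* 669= -669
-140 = -140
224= 224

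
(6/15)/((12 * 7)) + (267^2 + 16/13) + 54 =194769763/2730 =71344.24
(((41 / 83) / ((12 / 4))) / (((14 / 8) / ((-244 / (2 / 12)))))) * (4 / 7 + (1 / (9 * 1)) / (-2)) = -2601040 / 36603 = -71.06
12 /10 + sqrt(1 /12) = sqrt(3) /6 + 6 /5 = 1.49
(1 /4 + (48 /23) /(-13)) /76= 107 /90896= 0.00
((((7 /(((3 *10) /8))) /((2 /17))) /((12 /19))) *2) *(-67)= -151487 /45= -3366.38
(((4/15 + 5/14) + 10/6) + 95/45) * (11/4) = 12.10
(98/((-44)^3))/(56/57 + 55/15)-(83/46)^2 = -19440306577/5970759520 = -3.26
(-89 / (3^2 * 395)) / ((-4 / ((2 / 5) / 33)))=89 / 1173150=0.00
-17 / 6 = -2.83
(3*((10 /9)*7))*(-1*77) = -1796.67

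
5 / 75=1 / 15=0.07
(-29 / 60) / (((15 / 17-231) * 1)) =493 / 234720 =0.00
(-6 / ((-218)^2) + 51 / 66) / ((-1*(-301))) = 100972 / 39337991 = 0.00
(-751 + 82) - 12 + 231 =-450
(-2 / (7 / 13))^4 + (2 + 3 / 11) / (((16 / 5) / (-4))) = 19806819 / 105644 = 187.49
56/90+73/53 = 4769/2385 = 2.00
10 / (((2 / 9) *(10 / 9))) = 81 / 2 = 40.50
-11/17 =-0.65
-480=-480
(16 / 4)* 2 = 8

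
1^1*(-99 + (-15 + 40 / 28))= -788 / 7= -112.57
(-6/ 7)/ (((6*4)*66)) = -1/ 1848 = -0.00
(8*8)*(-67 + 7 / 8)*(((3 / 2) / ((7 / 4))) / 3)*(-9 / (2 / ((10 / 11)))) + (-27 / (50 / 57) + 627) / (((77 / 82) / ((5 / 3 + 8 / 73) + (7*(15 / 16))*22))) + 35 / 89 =9779610573441 / 100053800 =97743.52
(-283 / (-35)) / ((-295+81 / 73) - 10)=-20659 / 776440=-0.03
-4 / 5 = -0.80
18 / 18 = 1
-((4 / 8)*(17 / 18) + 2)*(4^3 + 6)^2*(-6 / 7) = 31150 / 3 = 10383.33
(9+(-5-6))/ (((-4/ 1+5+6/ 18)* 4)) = -3/ 8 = -0.38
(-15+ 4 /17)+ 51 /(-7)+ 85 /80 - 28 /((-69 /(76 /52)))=-34832089 /1707888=-20.39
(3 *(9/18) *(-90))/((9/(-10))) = 150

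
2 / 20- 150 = -1499 / 10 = -149.90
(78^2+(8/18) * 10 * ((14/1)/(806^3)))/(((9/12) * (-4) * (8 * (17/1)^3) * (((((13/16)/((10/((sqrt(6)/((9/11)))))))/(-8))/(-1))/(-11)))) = 286706038662560 * sqrt(6)/37622509826967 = 18.67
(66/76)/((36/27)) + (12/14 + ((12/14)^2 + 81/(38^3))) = 2.24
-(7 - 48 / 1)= 41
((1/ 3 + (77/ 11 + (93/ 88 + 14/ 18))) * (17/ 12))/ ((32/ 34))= 13.80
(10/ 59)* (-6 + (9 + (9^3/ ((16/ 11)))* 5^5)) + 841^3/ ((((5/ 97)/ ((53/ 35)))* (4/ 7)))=360845562232673/ 11800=30580132392.60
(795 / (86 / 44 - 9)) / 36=-3.13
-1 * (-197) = 197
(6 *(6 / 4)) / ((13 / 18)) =162 / 13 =12.46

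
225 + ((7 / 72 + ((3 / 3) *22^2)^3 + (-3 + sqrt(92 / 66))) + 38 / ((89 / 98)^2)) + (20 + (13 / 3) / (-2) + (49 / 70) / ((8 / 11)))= sqrt(1518) / 33 + 646620834707923 / 5703120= 113380192.15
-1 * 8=-8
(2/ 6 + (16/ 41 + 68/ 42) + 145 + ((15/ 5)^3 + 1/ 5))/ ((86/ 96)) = 12022496/ 61705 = 194.84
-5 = -5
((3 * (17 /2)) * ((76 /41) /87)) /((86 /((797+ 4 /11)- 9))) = 2801056 /562397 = 4.98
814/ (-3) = -271.33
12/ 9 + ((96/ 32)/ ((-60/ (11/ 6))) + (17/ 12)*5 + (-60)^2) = 144333/ 40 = 3608.32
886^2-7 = 784989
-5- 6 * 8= -53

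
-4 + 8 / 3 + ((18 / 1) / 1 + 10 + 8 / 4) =86 / 3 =28.67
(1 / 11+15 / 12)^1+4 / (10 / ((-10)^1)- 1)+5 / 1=191 / 44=4.34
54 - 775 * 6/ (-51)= 2468/ 17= 145.18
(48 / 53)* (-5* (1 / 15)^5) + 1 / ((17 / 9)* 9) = 2682853 / 45613125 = 0.06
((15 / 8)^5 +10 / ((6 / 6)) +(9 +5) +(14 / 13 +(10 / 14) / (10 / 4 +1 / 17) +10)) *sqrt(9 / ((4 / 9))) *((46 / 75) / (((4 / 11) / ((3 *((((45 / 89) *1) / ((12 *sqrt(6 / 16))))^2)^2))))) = 2593080700805925 / 86809915686387712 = 0.03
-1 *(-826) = 826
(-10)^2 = 100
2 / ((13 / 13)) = 2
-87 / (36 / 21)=-203 / 4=-50.75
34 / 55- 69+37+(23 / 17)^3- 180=-208.91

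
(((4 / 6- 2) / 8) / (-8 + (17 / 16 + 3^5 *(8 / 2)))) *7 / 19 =-56 / 880137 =-0.00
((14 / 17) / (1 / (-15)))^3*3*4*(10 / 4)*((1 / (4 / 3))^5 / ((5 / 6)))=-16103.49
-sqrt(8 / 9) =-2 * sqrt(2) / 3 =-0.94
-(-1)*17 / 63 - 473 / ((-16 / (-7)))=-208321 / 1008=-206.67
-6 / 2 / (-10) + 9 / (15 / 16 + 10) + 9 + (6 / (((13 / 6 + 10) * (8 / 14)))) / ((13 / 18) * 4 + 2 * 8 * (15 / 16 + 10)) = 414279489 / 40905550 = 10.13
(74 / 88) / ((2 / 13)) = 481 / 88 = 5.47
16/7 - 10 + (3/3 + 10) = 23/7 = 3.29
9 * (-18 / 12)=-27 / 2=-13.50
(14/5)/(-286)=-7/715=-0.01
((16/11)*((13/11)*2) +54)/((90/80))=55600/1089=51.06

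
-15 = -15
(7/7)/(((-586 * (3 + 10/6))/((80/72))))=-5/12306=-0.00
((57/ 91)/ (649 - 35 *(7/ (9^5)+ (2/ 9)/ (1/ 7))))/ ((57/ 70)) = 295245/ 228199829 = 0.00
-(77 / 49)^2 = -121 / 49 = -2.47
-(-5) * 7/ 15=7/ 3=2.33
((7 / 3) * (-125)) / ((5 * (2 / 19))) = -3325 / 6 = -554.17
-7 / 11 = -0.64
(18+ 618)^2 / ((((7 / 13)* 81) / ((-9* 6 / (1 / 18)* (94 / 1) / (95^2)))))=-5931529344 / 63175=-93890.45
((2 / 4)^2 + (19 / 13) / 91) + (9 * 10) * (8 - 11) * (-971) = 1240589699 / 4732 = 262170.27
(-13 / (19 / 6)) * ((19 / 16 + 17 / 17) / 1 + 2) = -2613 / 152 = -17.19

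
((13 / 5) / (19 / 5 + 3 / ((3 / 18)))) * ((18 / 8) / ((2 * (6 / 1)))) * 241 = 9399 / 1744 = 5.39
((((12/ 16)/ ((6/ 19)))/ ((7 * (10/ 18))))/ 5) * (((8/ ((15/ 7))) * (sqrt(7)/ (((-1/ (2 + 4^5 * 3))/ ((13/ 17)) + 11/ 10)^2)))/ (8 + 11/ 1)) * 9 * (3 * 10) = 64676938482 * sqrt(7)/ 12067681609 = 14.18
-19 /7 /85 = -19 /595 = -0.03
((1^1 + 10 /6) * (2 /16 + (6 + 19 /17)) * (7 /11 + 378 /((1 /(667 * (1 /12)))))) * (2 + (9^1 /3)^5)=111551274625 /1122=99421813.39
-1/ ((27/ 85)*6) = -85/ 162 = -0.52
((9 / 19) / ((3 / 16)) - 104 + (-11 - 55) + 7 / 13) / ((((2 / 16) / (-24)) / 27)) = 865392.19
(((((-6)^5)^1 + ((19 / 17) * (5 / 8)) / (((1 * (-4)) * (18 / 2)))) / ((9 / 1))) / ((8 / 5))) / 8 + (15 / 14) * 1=-66.43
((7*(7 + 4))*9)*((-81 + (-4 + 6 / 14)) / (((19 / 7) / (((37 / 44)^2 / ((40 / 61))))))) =-194659479 / 8360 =-23284.63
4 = 4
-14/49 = -2/7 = -0.29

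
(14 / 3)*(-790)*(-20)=221200 / 3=73733.33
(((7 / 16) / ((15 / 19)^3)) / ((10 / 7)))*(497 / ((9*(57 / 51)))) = 149454361 / 4860000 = 30.75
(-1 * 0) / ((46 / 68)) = 0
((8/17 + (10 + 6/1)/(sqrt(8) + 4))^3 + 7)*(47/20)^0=7015511/4913 - 285824*sqrt(2)/289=29.28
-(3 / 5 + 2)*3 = -39 / 5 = -7.80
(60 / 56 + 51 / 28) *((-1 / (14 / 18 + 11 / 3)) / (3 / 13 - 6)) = 3159 / 28000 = 0.11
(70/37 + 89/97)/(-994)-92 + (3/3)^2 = -324649489/3567466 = -91.00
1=1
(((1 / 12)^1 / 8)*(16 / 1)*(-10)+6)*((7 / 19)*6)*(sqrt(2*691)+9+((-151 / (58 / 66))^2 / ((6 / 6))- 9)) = 182*sqrt(1382) / 19+4519112598 / 15979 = 283171.83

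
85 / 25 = 17 / 5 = 3.40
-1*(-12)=12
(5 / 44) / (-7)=-5 / 308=-0.02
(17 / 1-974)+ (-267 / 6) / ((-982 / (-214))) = -949297 / 982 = -966.70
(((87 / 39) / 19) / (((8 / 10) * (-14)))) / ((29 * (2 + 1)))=-0.00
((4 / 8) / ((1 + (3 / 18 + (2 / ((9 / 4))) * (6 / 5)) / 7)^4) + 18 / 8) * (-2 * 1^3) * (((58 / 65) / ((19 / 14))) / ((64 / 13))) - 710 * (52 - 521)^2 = -1767117519873130868387 / 11315178166240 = -156172310.67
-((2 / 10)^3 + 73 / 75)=-368 / 375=-0.98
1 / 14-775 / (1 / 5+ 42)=-54039 / 2954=-18.29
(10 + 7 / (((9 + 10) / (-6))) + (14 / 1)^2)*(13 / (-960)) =-1573 / 570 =-2.76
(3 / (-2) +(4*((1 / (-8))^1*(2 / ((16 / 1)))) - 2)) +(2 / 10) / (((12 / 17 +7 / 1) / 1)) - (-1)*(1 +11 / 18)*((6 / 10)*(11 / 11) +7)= 821329 / 94320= 8.71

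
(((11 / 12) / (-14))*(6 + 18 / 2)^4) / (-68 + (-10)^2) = -185625 / 1792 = -103.59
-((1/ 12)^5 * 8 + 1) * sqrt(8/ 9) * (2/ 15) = -6221 * sqrt(2)/ 69984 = -0.13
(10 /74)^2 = 25 /1369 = 0.02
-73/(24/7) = -511/24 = -21.29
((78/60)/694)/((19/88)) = 286/32965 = 0.01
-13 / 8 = -1.62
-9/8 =-1.12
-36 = -36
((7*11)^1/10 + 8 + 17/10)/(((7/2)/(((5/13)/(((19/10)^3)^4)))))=174000000000000/201411657635020651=0.00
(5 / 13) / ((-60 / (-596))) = 149 / 39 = 3.82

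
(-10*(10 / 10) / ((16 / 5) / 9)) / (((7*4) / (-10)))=1125 / 112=10.04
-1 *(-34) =34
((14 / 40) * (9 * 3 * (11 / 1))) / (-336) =-0.31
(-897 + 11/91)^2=6661171456/8281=804392.16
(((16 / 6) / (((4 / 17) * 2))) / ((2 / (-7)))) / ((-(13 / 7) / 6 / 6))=4998 / 13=384.46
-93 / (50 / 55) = -1023 / 10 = -102.30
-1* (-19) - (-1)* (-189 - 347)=-517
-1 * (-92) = 92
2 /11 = 0.18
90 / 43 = 2.09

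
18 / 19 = 0.95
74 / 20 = 3.70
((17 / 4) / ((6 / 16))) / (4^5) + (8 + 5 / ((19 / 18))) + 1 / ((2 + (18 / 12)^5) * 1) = 115148633 / 8959488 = 12.85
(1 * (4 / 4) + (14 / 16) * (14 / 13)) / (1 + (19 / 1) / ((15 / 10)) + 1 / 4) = 303 / 2171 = 0.14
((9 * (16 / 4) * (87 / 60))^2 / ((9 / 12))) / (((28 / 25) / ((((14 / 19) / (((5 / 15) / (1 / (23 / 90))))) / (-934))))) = -6130890 / 204079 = -30.04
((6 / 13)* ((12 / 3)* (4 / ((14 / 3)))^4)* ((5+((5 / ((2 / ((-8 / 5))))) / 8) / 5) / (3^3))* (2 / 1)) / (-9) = -128 / 3185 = -0.04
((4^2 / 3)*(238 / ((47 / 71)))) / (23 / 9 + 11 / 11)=25347 / 47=539.30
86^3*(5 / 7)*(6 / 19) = 19081680 / 133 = 143471.28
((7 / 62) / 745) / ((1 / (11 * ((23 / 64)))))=0.00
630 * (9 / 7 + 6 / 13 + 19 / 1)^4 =1143537653514240 / 9796423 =116730122.16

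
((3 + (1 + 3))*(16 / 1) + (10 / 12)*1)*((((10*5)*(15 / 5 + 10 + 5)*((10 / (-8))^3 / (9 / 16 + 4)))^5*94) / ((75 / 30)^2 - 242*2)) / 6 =41477771401405334472656250 / 1320546604741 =31409547571053.28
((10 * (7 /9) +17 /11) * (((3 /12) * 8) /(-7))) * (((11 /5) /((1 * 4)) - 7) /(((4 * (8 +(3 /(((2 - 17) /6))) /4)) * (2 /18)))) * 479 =57033093 /23716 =2404.84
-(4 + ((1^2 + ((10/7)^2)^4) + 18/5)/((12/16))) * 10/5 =-5752499504/86472015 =-66.52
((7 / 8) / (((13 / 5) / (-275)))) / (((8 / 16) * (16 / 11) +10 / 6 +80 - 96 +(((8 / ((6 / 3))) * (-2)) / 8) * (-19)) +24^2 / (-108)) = -317625 / 208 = -1527.04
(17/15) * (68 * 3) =1156/5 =231.20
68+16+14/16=679/8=84.88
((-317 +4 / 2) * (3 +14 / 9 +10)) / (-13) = 4585 / 13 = 352.69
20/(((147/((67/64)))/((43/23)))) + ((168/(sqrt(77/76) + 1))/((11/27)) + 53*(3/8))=225.65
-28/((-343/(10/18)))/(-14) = -10/3087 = -0.00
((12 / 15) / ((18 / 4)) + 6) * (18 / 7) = 556 / 35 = 15.89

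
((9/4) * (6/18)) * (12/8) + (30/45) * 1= 43/24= 1.79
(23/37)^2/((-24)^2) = 529/788544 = 0.00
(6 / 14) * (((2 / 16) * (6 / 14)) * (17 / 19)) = 153 / 7448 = 0.02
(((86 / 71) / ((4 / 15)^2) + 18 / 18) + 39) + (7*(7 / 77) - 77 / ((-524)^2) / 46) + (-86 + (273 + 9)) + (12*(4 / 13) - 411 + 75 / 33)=-19410678075977 / 128237425888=-151.37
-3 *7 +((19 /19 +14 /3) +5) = -31 /3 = -10.33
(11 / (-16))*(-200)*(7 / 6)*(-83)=-159775 / 12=-13314.58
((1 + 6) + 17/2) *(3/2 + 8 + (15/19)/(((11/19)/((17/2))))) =3596/11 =326.91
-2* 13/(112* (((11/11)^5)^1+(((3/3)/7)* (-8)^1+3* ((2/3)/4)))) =-13/20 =-0.65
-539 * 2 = -1078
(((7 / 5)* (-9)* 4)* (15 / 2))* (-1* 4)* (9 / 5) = 13608 / 5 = 2721.60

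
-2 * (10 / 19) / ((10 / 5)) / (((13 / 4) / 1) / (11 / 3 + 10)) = -1640 / 741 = -2.21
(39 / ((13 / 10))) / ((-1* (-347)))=30 / 347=0.09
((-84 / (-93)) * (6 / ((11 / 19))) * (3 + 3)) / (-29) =-1.94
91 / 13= 7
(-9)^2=81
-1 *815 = -815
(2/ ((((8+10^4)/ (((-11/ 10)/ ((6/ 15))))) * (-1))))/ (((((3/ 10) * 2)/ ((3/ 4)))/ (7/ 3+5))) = 0.01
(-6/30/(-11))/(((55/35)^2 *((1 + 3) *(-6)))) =-49/159720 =-0.00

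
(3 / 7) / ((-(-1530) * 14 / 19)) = 19 / 49980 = 0.00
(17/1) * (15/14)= 255/14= 18.21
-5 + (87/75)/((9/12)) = -259/75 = -3.45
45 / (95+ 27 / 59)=2655 / 5632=0.47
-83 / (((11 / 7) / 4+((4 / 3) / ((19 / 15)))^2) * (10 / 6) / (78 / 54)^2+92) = -0.89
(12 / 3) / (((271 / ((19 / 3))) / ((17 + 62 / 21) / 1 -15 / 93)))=979184 / 529263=1.85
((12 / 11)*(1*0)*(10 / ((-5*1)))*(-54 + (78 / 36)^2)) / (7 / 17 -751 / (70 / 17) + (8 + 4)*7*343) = 0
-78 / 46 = -39 / 23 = -1.70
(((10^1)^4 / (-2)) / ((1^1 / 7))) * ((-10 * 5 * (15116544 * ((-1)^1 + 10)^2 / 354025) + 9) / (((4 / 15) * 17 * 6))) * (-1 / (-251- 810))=7652352121875 / 36488851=209717.54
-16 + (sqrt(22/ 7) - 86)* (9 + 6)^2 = -18967.12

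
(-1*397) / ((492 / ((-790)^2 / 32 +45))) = -62084845 / 3936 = -15773.59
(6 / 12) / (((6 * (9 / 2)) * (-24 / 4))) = -1 / 324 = -0.00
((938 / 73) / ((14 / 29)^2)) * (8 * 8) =1803104 / 511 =3528.58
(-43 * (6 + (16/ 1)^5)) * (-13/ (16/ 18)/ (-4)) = -2637708021/ 16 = -164856751.31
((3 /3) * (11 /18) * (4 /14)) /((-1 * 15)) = -11 /945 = -0.01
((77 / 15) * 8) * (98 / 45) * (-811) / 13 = -48958448 / 8775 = -5579.31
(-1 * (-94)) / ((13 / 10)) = 940 / 13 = 72.31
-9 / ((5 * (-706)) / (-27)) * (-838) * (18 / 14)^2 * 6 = 49483062 / 86485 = 572.16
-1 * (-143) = 143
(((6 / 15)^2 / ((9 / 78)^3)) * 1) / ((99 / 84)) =1968512 / 22275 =88.37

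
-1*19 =-19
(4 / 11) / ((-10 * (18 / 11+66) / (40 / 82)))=-1 / 3813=-0.00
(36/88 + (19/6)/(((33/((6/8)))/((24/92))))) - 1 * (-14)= 14601/1012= 14.43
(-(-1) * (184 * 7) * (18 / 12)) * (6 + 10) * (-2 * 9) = -556416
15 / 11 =1.36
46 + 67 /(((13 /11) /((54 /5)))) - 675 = -1087 /65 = -16.72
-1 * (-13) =13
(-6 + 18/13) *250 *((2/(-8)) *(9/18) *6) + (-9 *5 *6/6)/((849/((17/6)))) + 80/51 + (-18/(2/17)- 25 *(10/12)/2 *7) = 480995497/750516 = 640.89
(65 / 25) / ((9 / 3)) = 13 / 15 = 0.87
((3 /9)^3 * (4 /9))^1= 4 /243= 0.02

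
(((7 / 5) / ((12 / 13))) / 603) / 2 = 91 / 72360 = 0.00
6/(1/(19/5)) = 114/5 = 22.80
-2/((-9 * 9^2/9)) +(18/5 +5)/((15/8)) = 9338/2025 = 4.61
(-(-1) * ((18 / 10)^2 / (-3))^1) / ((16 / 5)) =-27 / 80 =-0.34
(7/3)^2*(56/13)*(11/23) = 30184/2691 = 11.22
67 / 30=2.23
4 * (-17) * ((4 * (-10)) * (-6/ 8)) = -2040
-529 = -529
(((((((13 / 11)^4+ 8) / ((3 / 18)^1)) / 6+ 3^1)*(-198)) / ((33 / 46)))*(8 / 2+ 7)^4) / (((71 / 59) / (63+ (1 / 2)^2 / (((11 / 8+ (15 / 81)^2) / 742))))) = -4939093728256464 / 583549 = -8463888599.34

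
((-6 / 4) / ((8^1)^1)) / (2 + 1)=-1 / 16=-0.06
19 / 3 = 6.33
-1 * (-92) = 92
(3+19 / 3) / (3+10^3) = 28 / 3009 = 0.01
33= 33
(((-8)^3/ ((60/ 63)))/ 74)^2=1806336/ 34225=52.78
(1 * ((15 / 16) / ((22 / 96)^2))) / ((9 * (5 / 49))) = 2352 / 121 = 19.44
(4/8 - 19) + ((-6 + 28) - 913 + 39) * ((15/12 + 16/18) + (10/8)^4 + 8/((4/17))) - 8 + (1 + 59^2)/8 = -6232639/192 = -32461.66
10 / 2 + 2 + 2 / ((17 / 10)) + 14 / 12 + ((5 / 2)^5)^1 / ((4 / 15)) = 2451617 / 6528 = 375.55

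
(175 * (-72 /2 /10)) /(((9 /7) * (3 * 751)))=-490 /2253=-0.22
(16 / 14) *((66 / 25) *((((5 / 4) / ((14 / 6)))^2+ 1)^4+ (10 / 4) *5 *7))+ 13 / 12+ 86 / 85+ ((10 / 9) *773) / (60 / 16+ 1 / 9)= 14553422163614578577 / 29293232130355200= 496.82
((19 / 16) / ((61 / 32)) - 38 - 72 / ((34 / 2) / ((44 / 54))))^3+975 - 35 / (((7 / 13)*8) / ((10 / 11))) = -88881019138699399 / 1324807291764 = -67089.77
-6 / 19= -0.32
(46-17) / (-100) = -29 / 100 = -0.29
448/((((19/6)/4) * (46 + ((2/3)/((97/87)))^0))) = 10752/893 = 12.04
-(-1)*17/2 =17/2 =8.50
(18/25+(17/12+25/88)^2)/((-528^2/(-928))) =182542037/15179788800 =0.01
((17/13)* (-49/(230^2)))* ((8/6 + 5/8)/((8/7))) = -274057/132038400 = -0.00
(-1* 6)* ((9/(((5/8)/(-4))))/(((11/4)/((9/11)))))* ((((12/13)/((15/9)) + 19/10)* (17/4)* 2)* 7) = 53669952/3575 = 15012.57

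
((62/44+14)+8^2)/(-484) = -1747/10648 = -0.16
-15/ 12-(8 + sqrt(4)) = -45/ 4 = -11.25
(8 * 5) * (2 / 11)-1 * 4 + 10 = 146 / 11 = 13.27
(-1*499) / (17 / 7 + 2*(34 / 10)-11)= 17465 / 62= 281.69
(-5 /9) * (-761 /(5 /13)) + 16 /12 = 9905 /9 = 1100.56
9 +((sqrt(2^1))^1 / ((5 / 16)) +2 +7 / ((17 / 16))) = 16* sqrt(2) / 5 +299 / 17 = 22.11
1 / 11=0.09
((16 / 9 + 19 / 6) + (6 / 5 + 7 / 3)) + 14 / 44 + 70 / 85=80948 / 8415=9.62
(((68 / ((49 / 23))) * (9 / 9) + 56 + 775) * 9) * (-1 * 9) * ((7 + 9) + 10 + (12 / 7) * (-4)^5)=120880810.02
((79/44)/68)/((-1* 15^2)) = -79/673200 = -0.00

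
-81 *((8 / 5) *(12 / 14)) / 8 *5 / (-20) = 243 / 70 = 3.47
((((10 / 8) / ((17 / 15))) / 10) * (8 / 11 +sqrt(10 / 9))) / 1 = 15 / 187 +5 * sqrt(10) / 136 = 0.20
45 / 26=1.73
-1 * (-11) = 11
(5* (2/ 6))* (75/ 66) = 125/ 66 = 1.89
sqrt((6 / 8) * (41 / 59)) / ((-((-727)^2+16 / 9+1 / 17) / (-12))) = 459 * sqrt(7257) / 2385523931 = 0.00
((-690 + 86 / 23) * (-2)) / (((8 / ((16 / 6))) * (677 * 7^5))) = 31568 / 785105391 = 0.00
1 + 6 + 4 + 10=21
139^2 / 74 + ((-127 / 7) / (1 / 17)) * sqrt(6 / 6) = -24519 / 518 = -47.33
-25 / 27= -0.93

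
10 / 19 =0.53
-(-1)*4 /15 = 4 /15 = 0.27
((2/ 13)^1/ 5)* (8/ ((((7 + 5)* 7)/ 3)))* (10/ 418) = 4/ 19019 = 0.00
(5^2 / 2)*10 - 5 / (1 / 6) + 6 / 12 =191 / 2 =95.50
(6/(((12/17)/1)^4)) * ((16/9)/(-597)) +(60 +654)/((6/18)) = 2141.93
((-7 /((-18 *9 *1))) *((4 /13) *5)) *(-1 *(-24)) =560 /351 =1.60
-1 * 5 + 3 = -2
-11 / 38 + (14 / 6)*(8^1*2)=4223 / 114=37.04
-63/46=-1.37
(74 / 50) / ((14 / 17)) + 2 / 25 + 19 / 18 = 4619 / 1575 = 2.93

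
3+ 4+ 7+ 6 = 20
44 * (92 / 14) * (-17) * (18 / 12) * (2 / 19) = -103224 / 133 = -776.12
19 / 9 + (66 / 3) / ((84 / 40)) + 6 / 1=1171 / 63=18.59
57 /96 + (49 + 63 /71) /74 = 106585 /84064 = 1.27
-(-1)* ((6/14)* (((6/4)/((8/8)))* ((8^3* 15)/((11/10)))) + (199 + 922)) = 431917/77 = 5609.31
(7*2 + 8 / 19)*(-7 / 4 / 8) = -959 / 304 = -3.15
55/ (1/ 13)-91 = 624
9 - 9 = 0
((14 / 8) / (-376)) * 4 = -7 / 376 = -0.02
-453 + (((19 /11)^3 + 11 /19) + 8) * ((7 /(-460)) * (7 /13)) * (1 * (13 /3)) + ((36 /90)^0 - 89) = -3149546341 /5816470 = -541.49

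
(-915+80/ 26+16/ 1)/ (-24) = 11647/ 312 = 37.33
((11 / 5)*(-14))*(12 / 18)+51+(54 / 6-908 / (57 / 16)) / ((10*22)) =122679 / 4180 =29.35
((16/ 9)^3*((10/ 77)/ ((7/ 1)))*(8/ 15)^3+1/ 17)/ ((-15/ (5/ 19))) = -336531593/ 257006343825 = -0.00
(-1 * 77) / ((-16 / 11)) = 847 / 16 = 52.94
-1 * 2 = -2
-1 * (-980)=980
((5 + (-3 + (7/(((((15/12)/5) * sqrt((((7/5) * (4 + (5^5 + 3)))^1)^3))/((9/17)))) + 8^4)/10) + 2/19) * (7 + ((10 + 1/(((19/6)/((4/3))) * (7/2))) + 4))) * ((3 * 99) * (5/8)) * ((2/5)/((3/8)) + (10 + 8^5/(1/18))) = 136689852937 * sqrt(3045)/638904336 + 12028980438161874/12635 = 952036453290.68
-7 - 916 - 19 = -942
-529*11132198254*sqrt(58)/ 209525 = -5888932876366*sqrt(58)/ 209525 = -214049763.14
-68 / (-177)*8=544 / 177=3.07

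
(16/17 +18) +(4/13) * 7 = 4662/221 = 21.10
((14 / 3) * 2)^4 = 7588.35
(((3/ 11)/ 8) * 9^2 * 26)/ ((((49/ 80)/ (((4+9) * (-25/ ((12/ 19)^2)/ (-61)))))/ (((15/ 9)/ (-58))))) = -343175625/ 7627928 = -44.99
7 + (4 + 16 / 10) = 63 / 5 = 12.60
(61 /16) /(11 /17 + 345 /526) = 4471 /1528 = 2.93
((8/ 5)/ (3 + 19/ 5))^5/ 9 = 1024/ 12778713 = 0.00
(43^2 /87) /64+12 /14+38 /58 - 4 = -84017 /38976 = -2.16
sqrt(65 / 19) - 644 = -644+sqrt(1235) / 19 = -642.15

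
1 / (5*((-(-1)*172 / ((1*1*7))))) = 7 / 860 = 0.01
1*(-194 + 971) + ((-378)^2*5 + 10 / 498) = 178084058 / 249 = 715197.02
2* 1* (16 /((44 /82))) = 656 /11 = 59.64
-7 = -7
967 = 967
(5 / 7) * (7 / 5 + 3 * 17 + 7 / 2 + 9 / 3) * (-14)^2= 8246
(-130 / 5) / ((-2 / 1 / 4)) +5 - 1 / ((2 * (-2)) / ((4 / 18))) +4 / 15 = 5159 / 90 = 57.32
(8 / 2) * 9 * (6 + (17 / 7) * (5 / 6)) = 2022 / 7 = 288.86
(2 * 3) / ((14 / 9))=27 / 7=3.86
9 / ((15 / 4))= 12 / 5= 2.40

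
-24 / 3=-8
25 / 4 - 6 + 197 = 789 / 4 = 197.25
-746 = -746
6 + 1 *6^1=12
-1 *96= -96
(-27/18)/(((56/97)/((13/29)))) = -1.16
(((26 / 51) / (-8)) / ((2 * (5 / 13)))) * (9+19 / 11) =-9971 / 11220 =-0.89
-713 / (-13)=713 / 13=54.85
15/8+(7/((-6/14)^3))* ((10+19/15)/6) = -1604851/9720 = -165.11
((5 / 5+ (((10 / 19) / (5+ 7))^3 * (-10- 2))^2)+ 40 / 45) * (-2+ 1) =-28792094797 / 15242865444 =-1.89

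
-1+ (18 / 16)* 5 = 37 / 8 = 4.62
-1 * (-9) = 9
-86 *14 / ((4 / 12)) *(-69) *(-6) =-1495368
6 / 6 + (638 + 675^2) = 456264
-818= -818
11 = 11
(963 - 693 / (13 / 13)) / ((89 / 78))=21060 / 89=236.63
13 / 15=0.87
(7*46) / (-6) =-161 / 3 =-53.67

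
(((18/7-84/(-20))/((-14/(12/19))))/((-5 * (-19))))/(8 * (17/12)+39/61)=-260226/968914975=-0.00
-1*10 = -10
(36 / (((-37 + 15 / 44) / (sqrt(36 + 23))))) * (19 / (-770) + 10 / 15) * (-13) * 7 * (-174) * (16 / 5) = -1288145664 * sqrt(59) / 40325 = -245367.26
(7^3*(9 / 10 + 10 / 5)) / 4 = 9947 / 40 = 248.68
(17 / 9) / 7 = 17 / 63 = 0.27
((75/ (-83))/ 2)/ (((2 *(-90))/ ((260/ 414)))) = 0.00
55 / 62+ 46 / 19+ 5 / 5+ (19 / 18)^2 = 1034779 / 190836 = 5.42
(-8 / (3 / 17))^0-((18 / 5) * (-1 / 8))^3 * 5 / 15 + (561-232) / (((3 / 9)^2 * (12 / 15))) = 29618243 / 8000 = 3702.28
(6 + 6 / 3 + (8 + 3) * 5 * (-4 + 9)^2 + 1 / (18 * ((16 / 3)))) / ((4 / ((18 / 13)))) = 30639 / 64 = 478.73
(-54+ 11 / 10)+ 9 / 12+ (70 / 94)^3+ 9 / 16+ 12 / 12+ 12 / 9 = -1217001683 / 24917520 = -48.84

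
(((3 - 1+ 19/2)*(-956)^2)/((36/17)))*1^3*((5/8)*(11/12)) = 1228387105/432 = 2843488.67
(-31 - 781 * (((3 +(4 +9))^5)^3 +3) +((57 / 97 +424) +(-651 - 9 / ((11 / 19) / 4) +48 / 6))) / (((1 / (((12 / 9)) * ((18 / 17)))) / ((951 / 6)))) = -3654733393418815936537301616 / 18139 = -201484833420740720907288.30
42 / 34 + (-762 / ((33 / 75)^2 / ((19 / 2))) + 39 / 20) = -37388.34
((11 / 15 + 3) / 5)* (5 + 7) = 224 / 25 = 8.96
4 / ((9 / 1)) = 0.44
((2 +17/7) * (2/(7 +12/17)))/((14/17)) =8959/6419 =1.40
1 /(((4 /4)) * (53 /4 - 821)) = -4 /3231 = -0.00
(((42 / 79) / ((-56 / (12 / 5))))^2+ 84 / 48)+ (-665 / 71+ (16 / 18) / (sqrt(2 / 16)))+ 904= 16 * sqrt(2) / 9+ 39719775329 / 44311100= 898.90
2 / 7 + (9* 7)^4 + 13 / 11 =1212978110 / 77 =15752962.47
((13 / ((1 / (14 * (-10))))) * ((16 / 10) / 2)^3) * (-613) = 14280448 / 25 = 571217.92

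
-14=-14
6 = 6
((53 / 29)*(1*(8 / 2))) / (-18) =-106 / 261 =-0.41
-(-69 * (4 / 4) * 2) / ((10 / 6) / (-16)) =-6624 / 5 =-1324.80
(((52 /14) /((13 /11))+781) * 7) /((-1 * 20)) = -5489 /20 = -274.45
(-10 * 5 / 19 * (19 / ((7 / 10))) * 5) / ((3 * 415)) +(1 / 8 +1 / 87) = -60805 / 404376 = -0.15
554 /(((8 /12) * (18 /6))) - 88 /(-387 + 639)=17429 /63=276.65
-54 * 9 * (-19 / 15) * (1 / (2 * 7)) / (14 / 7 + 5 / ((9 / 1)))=13851 / 805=17.21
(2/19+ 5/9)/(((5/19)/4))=452/45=10.04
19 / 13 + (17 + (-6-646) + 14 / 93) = -765766 / 1209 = -633.39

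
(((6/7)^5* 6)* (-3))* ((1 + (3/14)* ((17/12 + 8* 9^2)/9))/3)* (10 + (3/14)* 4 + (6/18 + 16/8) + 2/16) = -501130503/823543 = -608.51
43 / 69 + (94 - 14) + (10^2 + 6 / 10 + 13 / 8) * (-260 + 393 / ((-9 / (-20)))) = 4331725 / 69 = 62778.62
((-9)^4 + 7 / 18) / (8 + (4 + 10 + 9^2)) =118105 / 1854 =63.70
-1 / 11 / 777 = -1 / 8547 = -0.00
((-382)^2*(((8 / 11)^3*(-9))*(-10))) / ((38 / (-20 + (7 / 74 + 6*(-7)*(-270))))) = 1408189107317760 / 935693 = 1504969159.03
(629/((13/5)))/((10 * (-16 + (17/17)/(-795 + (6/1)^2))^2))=362354949/3835026650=0.09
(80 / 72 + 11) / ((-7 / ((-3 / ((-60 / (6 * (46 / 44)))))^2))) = -57661 / 338800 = -0.17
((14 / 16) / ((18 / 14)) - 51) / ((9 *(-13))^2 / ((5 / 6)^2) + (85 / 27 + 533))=-0.00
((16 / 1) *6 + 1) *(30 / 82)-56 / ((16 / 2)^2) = 34.61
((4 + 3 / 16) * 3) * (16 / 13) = 201 / 13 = 15.46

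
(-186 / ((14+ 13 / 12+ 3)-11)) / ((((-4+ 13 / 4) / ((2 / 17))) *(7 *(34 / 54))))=0.93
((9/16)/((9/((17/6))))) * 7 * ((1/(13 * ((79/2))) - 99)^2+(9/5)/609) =89182427454817/7340913840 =12148.68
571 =571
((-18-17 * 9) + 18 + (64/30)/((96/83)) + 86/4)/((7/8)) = -6668/45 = -148.18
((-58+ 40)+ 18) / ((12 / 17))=0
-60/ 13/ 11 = -60/ 143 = -0.42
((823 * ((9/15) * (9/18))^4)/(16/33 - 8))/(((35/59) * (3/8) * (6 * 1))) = -14421429/21700000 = -0.66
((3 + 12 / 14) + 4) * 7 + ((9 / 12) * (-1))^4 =14161 / 256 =55.32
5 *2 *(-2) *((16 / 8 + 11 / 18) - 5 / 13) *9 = -5210 / 13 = -400.77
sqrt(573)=23.94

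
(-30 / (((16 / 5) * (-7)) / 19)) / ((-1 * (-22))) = 1425 / 1232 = 1.16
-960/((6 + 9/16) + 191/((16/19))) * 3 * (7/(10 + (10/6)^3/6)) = -5225472/651583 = -8.02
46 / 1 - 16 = 30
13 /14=0.93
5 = 5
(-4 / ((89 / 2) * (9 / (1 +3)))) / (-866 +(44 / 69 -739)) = 0.00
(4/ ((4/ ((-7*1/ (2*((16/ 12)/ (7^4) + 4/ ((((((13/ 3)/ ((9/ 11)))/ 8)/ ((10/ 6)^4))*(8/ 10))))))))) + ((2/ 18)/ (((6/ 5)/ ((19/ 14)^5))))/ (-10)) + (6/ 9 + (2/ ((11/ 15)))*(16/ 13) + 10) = 192793509622221715/ 13849489897955712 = 13.92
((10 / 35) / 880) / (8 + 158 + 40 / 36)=9 / 4632320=0.00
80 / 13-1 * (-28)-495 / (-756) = 38011 / 1092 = 34.81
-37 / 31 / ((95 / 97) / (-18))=21.94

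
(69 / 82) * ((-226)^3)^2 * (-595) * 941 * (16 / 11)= -41180944373946423191040 / 451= -91310297946666126809.40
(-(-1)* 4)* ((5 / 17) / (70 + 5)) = 4 / 255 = 0.02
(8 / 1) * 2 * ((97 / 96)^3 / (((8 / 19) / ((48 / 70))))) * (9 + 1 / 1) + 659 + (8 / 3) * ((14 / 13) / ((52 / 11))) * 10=10181591275 / 10902528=933.87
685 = 685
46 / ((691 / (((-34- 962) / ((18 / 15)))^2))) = 45860.20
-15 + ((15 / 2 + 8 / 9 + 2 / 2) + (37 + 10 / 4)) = 305 / 9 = 33.89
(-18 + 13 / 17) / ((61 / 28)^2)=-229712 / 63257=-3.63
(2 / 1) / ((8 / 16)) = 4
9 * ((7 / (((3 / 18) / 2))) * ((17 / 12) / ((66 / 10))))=1785 / 11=162.27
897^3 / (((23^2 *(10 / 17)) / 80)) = 185549832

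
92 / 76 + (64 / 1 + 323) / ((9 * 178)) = 4911 / 3382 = 1.45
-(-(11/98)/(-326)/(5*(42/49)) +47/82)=-3218071/5613720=-0.57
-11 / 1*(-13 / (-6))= -143 / 6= -23.83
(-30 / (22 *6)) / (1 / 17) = -85 / 22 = -3.86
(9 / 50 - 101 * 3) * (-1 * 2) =15141 / 25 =605.64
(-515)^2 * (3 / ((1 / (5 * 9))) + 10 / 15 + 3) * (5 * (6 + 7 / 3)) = 13791700000 / 9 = 1532411111.11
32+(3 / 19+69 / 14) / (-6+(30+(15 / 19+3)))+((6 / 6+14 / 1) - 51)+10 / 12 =-2005 / 672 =-2.98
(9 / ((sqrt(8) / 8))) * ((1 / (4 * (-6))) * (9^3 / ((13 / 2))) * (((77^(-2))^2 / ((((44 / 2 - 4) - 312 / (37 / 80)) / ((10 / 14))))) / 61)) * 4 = 134865 * sqrt(2) / 790099714362959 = 0.00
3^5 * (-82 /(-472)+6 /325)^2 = 52803190683 /5882890000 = 8.98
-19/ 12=-1.58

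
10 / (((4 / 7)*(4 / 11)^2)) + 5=4395 / 32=137.34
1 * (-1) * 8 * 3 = -24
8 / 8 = 1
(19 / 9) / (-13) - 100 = -11719 / 117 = -100.16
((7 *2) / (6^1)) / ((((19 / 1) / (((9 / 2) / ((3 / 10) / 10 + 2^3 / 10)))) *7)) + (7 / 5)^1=11789 / 7885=1.50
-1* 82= -82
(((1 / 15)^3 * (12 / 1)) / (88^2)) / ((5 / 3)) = 1 / 3630000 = 0.00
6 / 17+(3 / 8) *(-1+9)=57 / 17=3.35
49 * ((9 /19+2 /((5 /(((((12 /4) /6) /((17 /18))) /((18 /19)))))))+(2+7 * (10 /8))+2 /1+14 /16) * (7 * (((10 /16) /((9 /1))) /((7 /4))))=3022369 /15504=194.94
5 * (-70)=-350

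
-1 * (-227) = 227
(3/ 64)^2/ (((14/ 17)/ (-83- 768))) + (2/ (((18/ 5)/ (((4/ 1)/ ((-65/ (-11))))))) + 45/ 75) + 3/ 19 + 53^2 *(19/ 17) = 34005215602087/ 10835435520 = 3138.33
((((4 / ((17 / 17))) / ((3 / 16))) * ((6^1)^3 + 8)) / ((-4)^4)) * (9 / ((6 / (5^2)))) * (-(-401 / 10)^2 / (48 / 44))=-12381677 / 12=-1031806.42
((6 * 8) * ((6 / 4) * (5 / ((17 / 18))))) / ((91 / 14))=12960 / 221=58.64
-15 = -15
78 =78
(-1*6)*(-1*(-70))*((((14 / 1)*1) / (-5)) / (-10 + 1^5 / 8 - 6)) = -9408 / 127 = -74.08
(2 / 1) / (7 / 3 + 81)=3 / 125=0.02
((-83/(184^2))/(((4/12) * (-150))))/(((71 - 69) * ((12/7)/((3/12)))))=581/162508800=0.00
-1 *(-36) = 36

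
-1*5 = -5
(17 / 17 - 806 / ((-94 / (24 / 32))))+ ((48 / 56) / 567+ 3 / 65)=120905627 / 16167060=7.48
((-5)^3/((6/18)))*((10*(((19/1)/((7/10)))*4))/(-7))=2850000/49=58163.27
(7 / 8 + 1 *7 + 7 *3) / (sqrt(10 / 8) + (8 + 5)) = 273 / 122 - 21 *sqrt(5) / 244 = 2.05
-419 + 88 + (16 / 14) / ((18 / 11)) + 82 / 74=-767350 / 2331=-329.19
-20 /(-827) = 20 /827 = 0.02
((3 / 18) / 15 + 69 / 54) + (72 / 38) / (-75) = 5402 / 4275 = 1.26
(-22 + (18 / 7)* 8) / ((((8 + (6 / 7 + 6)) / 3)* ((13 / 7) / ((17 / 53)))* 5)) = -357 / 35828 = -0.01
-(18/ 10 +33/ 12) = -91/ 20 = -4.55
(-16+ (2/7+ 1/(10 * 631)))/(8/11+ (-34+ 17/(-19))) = 145065437/315417970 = 0.46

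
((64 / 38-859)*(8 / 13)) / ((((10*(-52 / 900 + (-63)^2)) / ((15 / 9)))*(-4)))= 93975 / 16967228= 0.01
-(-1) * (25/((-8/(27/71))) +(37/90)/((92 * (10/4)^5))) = -2183119061/1837125000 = -1.19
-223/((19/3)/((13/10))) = -8697/190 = -45.77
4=4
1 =1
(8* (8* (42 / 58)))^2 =1806336 / 841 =2147.84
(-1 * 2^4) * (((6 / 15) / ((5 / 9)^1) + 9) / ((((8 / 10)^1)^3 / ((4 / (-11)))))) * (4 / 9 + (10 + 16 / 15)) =13986 / 11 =1271.45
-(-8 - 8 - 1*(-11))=5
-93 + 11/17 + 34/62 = -48381/527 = -91.80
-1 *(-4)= 4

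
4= 4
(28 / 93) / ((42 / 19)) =38 / 279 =0.14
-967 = -967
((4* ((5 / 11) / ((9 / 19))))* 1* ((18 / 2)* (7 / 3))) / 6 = 1330 / 99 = 13.43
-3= -3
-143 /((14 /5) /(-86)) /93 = 30745 /651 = 47.23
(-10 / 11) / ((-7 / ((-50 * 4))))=-2000 / 77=-25.97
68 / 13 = 5.23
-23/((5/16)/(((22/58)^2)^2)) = -5387888/3536405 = -1.52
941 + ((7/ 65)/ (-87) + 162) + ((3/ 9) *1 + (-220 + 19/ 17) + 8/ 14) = 198523524/ 224315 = 885.02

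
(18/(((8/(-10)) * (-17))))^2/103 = 0.02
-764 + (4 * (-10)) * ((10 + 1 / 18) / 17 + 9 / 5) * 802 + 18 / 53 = -628310338 / 8109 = -77483.09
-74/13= -5.69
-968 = -968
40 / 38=20 / 19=1.05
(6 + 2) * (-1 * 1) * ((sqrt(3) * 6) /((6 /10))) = -80 * sqrt(3) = -138.56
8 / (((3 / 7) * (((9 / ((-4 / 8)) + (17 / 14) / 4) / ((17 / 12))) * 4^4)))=-833 / 142704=-0.01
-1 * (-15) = 15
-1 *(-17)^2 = -289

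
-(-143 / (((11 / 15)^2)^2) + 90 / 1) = 538335 / 1331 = 404.46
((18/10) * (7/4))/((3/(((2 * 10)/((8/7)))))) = 147/8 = 18.38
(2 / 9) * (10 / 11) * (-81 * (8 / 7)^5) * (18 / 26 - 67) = 5084282880 / 2403401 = 2115.45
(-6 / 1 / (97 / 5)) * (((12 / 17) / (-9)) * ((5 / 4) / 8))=25 / 6596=0.00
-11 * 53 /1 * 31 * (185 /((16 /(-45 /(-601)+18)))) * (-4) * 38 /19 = 36320494815 /1202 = 30216717.82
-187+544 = 357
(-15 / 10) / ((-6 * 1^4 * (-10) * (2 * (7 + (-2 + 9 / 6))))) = -1 / 520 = -0.00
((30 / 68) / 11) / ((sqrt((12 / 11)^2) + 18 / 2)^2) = 55 / 139638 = 0.00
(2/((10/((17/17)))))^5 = 1/3125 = 0.00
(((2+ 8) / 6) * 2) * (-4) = -13.33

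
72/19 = 3.79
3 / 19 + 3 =60 / 19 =3.16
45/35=9/7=1.29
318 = 318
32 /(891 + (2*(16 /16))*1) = 32 /893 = 0.04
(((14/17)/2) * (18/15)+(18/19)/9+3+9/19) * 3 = 19734/1615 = 12.22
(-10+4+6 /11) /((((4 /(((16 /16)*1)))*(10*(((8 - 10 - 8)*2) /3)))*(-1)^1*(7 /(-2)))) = 9 /1540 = 0.01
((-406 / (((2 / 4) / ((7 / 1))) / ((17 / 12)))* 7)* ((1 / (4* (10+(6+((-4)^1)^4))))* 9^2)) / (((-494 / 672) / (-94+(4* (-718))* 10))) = -81254745243 / 494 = -164483289.97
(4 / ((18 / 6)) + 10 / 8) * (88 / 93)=22 / 9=2.44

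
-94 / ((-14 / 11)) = 517 / 7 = 73.86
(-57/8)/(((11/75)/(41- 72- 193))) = 119700/11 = 10881.82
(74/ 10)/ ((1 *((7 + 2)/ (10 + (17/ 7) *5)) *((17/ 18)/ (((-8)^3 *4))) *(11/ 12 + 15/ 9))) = -1818624/ 119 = -15282.55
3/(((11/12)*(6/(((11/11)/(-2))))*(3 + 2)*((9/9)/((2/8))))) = -3/220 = -0.01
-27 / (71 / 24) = -648 / 71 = -9.13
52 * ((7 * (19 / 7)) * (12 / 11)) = 11856 / 11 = 1077.82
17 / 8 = 2.12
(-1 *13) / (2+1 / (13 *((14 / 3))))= -2366 / 367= -6.45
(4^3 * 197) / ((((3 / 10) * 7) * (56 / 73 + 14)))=4601920 / 11319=406.57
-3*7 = -21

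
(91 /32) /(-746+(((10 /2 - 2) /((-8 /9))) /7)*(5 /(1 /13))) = -637 /174124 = -0.00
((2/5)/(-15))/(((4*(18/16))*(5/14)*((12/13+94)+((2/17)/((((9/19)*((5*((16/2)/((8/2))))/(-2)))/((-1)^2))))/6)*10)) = -6188/353972875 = -0.00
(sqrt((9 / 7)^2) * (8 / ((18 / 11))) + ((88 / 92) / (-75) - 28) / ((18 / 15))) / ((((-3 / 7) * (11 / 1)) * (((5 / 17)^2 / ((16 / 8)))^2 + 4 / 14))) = 289019075156 / 22970706165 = 12.58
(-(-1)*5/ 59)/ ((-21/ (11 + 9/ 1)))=-100/ 1239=-0.08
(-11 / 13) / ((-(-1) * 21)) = -11 / 273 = -0.04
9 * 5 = 45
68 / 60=17 / 15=1.13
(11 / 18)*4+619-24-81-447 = 625 / 9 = 69.44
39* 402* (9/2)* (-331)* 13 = -303580953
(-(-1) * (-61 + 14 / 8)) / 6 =-79 / 8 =-9.88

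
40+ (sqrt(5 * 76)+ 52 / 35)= 2 * sqrt(95)+ 1452 / 35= 60.98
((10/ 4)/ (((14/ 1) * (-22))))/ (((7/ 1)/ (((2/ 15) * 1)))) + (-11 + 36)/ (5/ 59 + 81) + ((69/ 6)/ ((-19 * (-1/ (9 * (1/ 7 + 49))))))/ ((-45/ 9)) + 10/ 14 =-38594729911/ 734894160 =-52.52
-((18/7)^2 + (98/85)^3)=-245094908/30092125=-8.14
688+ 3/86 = 59171/86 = 688.03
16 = 16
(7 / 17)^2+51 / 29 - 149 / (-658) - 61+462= 2223275947 / 5514698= 403.15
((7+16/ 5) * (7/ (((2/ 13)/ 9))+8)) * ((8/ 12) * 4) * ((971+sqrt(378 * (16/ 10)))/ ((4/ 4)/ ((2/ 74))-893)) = -2756669/ 214-17034 * sqrt(105)/ 535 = -13207.89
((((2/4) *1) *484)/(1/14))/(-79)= -42.89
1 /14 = 0.07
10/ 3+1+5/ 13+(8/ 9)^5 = 4047656/ 767637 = 5.27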